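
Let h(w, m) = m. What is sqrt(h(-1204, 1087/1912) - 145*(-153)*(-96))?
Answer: I*sqrt(1946463815774)/956 ≈ 1459.4*I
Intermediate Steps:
sqrt(h(-1204, 1087/1912) - 145*(-153)*(-96)) = sqrt(1087/1912 - 145*(-153)*(-96)) = sqrt(1087*(1/1912) + 22185*(-96)) = sqrt(1087/1912 - 2129760) = sqrt(-4072100033/1912) = I*sqrt(1946463815774)/956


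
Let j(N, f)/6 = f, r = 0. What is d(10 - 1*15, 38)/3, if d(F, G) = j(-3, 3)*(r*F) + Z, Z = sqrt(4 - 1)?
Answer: sqrt(3)/3 ≈ 0.57735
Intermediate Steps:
j(N, f) = 6*f
Z = sqrt(3) ≈ 1.7320
d(F, G) = sqrt(3) (d(F, G) = (6*3)*(0*F) + sqrt(3) = 18*0 + sqrt(3) = 0 + sqrt(3) = sqrt(3))
d(10 - 1*15, 38)/3 = sqrt(3)/3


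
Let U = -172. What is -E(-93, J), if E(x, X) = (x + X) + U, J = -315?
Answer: 580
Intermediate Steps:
E(x, X) = -172 + X + x (E(x, X) = (x + X) - 172 = (X + x) - 172 = -172 + X + x)
-E(-93, J) = -(-172 - 315 - 93) = -1*(-580) = 580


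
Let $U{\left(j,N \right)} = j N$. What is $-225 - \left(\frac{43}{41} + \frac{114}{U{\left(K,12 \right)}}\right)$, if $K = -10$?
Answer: $- \frac{184581}{820} \approx -225.1$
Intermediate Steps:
$U{\left(j,N \right)} = N j$
$-225 - \left(\frac{43}{41} + \frac{114}{U{\left(K,12 \right)}}\right) = -225 - \left(- \frac{19}{20} + \frac{43}{41}\right) = -225 - \left(\frac{43}{41} + \frac{114}{-120}\right) = -225 - \frac{81}{820} = - \frac{184581}{820}$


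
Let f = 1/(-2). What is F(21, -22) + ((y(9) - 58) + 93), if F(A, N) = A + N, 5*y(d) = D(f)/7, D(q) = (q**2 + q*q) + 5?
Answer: 2391/70 ≈ 34.157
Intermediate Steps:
f = -1/2 (f = 1*(-1/2) = -1/2 ≈ -0.50000)
D(q) = 5 + 2*q**2 (D(q) = (q**2 + q**2) + 5 = 2*q**2 + 5 = 5 + 2*q**2)
y(d) = 11/70 (y(d) = ((5 + 2*(-1/2)**2)/7)/5 = ((5 + 2*(1/4))*(1/7))/5 = ((5 + 1/2)*(1/7))/5 = ((11/2)*(1/7))/5 = (1/5)*(11/14) = 11/70)
F(21, -22) + ((y(9) - 58) + 93) = (21 - 22) + ((11/70 - 58) + 93) = -1 + (-4049/70 + 93) = -1 + 2461/70 = 2391/70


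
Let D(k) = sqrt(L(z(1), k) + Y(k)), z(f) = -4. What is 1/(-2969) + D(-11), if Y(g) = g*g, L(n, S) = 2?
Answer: -1/2969 + sqrt(123) ≈ 11.090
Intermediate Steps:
Y(g) = g**2
D(k) = sqrt(2 + k**2)
1/(-2969) + D(-11) = 1/(-2969) + sqrt(2 + (-11)**2) = -1/2969 + sqrt(2 + 121) = -1/2969 + sqrt(123)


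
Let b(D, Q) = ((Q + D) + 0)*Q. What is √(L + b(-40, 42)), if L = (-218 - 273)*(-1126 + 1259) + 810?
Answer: I*√64409 ≈ 253.79*I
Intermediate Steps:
b(D, Q) = Q*(D + Q) (b(D, Q) = ((D + Q) + 0)*Q = (D + Q)*Q = Q*(D + Q))
L = -64493 (L = -491*133 + 810 = -65303 + 810 = -64493)
√(L + b(-40, 42)) = √(-64493 + 42*(-40 + 42)) = √(-64493 + 42*2) = √(-64493 + 84) = √(-64409) = I*√64409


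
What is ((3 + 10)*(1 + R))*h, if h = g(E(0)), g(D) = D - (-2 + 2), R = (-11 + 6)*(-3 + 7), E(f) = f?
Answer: 0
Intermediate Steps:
R = -20 (R = -5*4 = -20)
g(D) = D (g(D) = D - 1*0 = D + 0 = D)
h = 0
((3 + 10)*(1 + R))*h = ((3 + 10)*(1 - 20))*0 = (13*(-19))*0 = -247*0 = 0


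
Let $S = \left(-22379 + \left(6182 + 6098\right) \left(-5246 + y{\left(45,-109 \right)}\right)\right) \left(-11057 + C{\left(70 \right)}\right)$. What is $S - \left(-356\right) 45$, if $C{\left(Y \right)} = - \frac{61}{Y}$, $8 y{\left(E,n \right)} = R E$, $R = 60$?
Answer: $\frac{46674315824109}{70} \approx 6.6678 \cdot 10^{11}$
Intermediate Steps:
$y{\left(E,n \right)} = \frac{15 E}{2}$ ($y{\left(E,n \right)} = \frac{60 E}{8} = \frac{15 E}{2}$)
$S = \frac{46674314702709}{70}$ ($S = \left(-22379 + \left(6182 + 6098\right) \left(-5246 + \frac{15}{2} \cdot 45\right)\right) \left(-11057 - \frac{61}{70}\right) = \left(-22379 + 12280 \left(-5246 + \frac{675}{2}\right)\right) \left(-11057 - \frac{61}{70}\right) = \left(-22379 + 12280 \left(- \frac{9817}{2}\right)\right) \left(-11057 - \frac{61}{70}\right) = \left(-22379 - 60276380\right) \left(- \frac{774051}{70}\right) = \left(-60298759\right) \left(- \frac{774051}{70}\right) = \frac{46674314702709}{70} \approx 6.6678 \cdot 10^{11}$)
$S - \left(-356\right) 45 = \frac{46674314702709}{70} - \left(-356\right) 45 = \frac{46674314702709}{70} - -16020 = \frac{46674314702709}{70} + 16020 = \frac{46674315824109}{70}$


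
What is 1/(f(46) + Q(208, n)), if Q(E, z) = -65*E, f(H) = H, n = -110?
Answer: -1/13474 ≈ -7.4217e-5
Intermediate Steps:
1/(f(46) + Q(208, n)) = 1/(46 - 65*208) = 1/(46 - 13520) = 1/(-13474) = -1/13474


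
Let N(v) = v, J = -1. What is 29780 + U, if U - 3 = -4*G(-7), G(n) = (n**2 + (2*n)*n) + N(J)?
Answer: 29199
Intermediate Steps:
G(n) = -1 + 3*n**2 (G(n) = (n**2 + (2*n)*n) - 1 = (n**2 + 2*n**2) - 1 = 3*n**2 - 1 = -1 + 3*n**2)
U = -581 (U = 3 - 4*(-1 + 3*(-7)**2) = 3 - 4*(-1 + 3*49) = 3 - 4*(-1 + 147) = 3 - 4*146 = 3 - 584 = -581)
29780 + U = 29780 - 581 = 29199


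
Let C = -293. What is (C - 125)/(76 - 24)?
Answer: -209/26 ≈ -8.0385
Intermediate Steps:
(C - 125)/(76 - 24) = (-293 - 125)/(76 - 24) = -418/52 = -418*1/52 = -209/26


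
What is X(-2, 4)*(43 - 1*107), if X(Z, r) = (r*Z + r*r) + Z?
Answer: -384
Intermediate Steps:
X(Z, r) = Z + r**2 + Z*r (X(Z, r) = (Z*r + r**2) + Z = (r**2 + Z*r) + Z = Z + r**2 + Z*r)
X(-2, 4)*(43 - 1*107) = (-2 + 4**2 - 2*4)*(43 - 1*107) = (-2 + 16 - 8)*(43 - 107) = 6*(-64) = -384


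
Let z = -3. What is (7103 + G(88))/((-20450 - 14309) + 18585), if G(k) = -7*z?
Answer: -3562/8087 ≈ -0.44046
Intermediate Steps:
G(k) = 21 (G(k) = -7*(-3) = 21)
(7103 + G(88))/((-20450 - 14309) + 18585) = (7103 + 21)/((-20450 - 14309) + 18585) = 7124/(-34759 + 18585) = 7124/(-16174) = 7124*(-1/16174) = -3562/8087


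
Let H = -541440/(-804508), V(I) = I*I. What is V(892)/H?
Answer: 10001844583/8460 ≈ 1.1823e+6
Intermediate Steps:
V(I) = I²
H = 135360/201127 (H = -541440*(-1/804508) = 135360/201127 ≈ 0.67301)
V(892)/H = 892²/(135360/201127) = 795664*(201127/135360) = 10001844583/8460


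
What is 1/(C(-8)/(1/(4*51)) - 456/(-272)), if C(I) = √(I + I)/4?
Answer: 646/16037115 - 78608*I/16037115 ≈ 4.0282e-5 - 0.0049016*I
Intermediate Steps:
C(I) = √2*√I/4 (C(I) = √(2*I)*(¼) = (√2*√I)*(¼) = √2*√I/4)
1/(C(-8)/(1/(4*51)) - 456/(-272)) = 1/((√2*√(-8)/4)/(1/(4*51)) - 456/(-272)) = 1/((√2*(2*I*√2)/4)/(1/204) - 456*(-1/272)) = 1/(I/(1/204) + 57/34) = 1/(I*204 + 57/34) = 1/(204*I + 57/34) = 1/(57/34 + 204*I) = 1156*(57/34 - 204*I)/48111345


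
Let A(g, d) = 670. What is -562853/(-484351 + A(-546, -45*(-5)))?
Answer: 562853/483681 ≈ 1.1637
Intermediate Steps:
-562853/(-484351 + A(-546, -45*(-5))) = -562853/(-484351 + 670) = -562853/(-483681) = -562853*(-1/483681) = 562853/483681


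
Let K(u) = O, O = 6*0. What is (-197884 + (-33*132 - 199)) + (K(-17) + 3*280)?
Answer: -201599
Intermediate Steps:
O = 0
K(u) = 0
(-197884 + (-33*132 - 199)) + (K(-17) + 3*280) = (-197884 + (-33*132 - 199)) + (0 + 3*280) = (-197884 + (-4356 - 199)) + (0 + 840) = (-197884 - 4555) + 840 = -202439 + 840 = -201599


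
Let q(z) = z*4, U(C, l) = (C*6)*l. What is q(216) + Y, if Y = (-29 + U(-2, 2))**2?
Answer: 3673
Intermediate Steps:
U(C, l) = 6*C*l (U(C, l) = (6*C)*l = 6*C*l)
Y = 2809 (Y = (-29 + 6*(-2)*2)**2 = (-29 - 24)**2 = (-53)**2 = 2809)
q(z) = 4*z
q(216) + Y = 4*216 + 2809 = 864 + 2809 = 3673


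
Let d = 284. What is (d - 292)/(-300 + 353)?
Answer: -8/53 ≈ -0.15094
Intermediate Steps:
(d - 292)/(-300 + 353) = (284 - 292)/(-300 + 353) = -8/53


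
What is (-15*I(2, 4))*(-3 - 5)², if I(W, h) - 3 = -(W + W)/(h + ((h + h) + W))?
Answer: -18240/7 ≈ -2605.7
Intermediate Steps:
I(W, h) = 3 - 2*W/(W + 3*h) (I(W, h) = 3 - (W + W)/(h + ((h + h) + W)) = 3 - 2*W/(h + (2*h + W)) = 3 - 2*W/(h + (W + 2*h)) = 3 - 2*W/(W + 3*h))
(-15*I(2, 4))*(-3 - 5)² = (-15*(2 + 9*4)/(2 + 3*4))*(-3 - 5)² = -15*(2 + 36)/(2 + 12)*(-8)² = -15*38/14*64 = -15*19/7*64 = -285/7*64 = -18240/7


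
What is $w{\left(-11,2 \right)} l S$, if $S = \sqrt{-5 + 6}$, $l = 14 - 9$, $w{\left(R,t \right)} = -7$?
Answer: $-35$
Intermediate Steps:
$l = 5$
$S = 1$ ($S = \sqrt{1} = 1$)
$w{\left(-11,2 \right)} l S = \left(-7\right) 5 \cdot 1 = \left(-35\right) 1 = -35$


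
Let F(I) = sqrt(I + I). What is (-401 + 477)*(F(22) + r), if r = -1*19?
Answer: -1444 + 152*sqrt(11) ≈ -939.87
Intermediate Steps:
r = -19
F(I) = sqrt(2)*sqrt(I) (F(I) = sqrt(2*I) = sqrt(2)*sqrt(I))
(-401 + 477)*(F(22) + r) = (-401 + 477)*(sqrt(2)*sqrt(22) - 19) = 76*(2*sqrt(11) - 19) = 76*(-19 + 2*sqrt(11)) = -1444 + 152*sqrt(11)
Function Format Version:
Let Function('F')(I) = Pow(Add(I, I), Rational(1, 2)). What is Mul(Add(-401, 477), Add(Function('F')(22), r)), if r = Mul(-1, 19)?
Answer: Add(-1444, Mul(152, Pow(11, Rational(1, 2)))) ≈ -939.87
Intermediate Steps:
r = -19
Function('F')(I) = Mul(Pow(2, Rational(1, 2)), Pow(I, Rational(1, 2))) (Function('F')(I) = Pow(Mul(2, I), Rational(1, 2)) = Mul(Pow(2, Rational(1, 2)), Pow(I, Rational(1, 2))))
Mul(Add(-401, 477), Add(Function('F')(22), r)) = Mul(Add(-401, 477), Add(Mul(Pow(2, Rational(1, 2)), Pow(22, Rational(1, 2))), -19)) = Mul(76, Add(Mul(2, Pow(11, Rational(1, 2))), -19)) = Mul(76, Add(-19, Mul(2, Pow(11, Rational(1, 2))))) = Add(-1444, Mul(152, Pow(11, Rational(1, 2))))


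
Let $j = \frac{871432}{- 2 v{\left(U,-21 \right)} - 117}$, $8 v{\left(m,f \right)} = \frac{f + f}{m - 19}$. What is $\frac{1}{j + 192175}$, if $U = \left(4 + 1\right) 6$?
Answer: $\frac{2553}{471451271} \approx 5.4152 \cdot 10^{-6}$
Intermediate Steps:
$U = 30$ ($U = 5 \cdot 6 = 30$)
$v{\left(m,f \right)} = \frac{f}{4 \left(-19 + m\right)}$ ($v{\left(m,f \right)} = \frac{\left(f + f\right) \frac{1}{m - 19}}{8} = \frac{2 f \frac{1}{-19 + m}}{8} = \frac{f}{4 \left(-19 + m\right)}$)
$j = - \frac{19171504}{2553}$ ($j = \frac{871432}{- 2 \cdot \frac{1}{4} \left(-21\right) \frac{1}{-19 + 30} - 117} = \frac{871432}{- 2 \cdot \frac{1}{4} \left(-21\right) \frac{1}{11} - 117} = \frac{871432}{\left(-2\right) \left(- \frac{21}{44}\right) - 117} = \frac{871432}{\frac{21}{22} - 117} = \frac{871432}{- \frac{2553}{22}} = 871432 \left(- \frac{22}{2553}\right) = - \frac{19171504}{2553} \approx -7509.4$)
$\frac{1}{j + 192175} = \frac{1}{- \frac{19171504}{2553} + 192175} = \frac{1}{\frac{471451271}{2553}} = \frac{2553}{471451271}$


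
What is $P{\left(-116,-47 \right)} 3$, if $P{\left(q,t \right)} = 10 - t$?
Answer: $171$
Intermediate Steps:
$P{\left(-116,-47 \right)} 3 = \left(10 - -47\right) 3 = \left(10 + 47\right) 3 = 57 \cdot 3 = 171$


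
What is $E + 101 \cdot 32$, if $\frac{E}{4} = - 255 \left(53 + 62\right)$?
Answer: $-114068$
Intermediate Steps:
$E = -117300$ ($E = 4 \left(- 255 \left(53 + 62\right)\right) = 4 \left(\left(-255\right) 115\right) = 4 \left(-29325\right) = -117300$)
$E + 101 \cdot 32 = -117300 + 101 \cdot 32 = -117300 + 3232 = -114068$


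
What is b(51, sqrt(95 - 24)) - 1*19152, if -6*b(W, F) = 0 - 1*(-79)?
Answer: -114991/6 ≈ -19165.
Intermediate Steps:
b(W, F) = -79/6 (b(W, F) = -(0 - 1*(-79))/6 = -(0 + 79)/6 = -1/6*79 = -79/6)
b(51, sqrt(95 - 24)) - 1*19152 = -79/6 - 1*19152 = -79/6 - 19152 = -114991/6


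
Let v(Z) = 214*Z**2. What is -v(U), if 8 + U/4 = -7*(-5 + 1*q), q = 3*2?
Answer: -770400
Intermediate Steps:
q = 6
U = -60 (U = -32 + 4*(-7*(-5 + 1*6)) = -32 + 4*(-7*(-5 + 6)) = -32 + 4*(-7*1) = -32 + 4*(-7) = -32 - 28 = -60)
-v(U) = -214*(-60)**2 = -214*3600 = -1*770400 = -770400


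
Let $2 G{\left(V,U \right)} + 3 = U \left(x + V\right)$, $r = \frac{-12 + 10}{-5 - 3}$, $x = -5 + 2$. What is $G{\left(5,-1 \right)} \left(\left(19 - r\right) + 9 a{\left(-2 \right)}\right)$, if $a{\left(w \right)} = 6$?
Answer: $- \frac{1455}{8} \approx -181.88$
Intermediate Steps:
$x = -3$
$r = \frac{1}{4}$ ($r = - \frac{2}{-8} = \left(-2\right) \left(- \frac{1}{8}\right) = \frac{1}{4} \approx 0.25$)
$G{\left(V,U \right)} = - \frac{3}{2} + \frac{U \left(-3 + V\right)}{2}$
$G{\left(5,-1 \right)} \left(\left(19 - r\right) + 9 a{\left(-2 \right)}\right) = \left(- \frac{3}{2} - - \frac{3}{2} + \frac{1}{2} \left(-1\right) 5\right) \left(\left(19 - \frac{1}{4}\right) + 9 \cdot 6\right) = \left(- \frac{3}{2} + \frac{3}{2} - \frac{5}{2}\right) \left(\left(19 - \frac{1}{4}\right) + 54\right) = - \frac{5 \left(\frac{75}{4} + 54\right)}{2} = \left(- \frac{5}{2}\right) \frac{291}{4} = - \frac{1455}{8}$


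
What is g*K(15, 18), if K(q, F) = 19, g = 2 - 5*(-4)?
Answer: 418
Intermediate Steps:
g = 22 (g = 2 + 20 = 22)
g*K(15, 18) = 22*19 = 418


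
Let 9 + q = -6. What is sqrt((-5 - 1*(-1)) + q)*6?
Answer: 6*I*sqrt(19) ≈ 26.153*I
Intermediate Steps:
q = -15 (q = -9 - 6 = -15)
sqrt((-5 - 1*(-1)) + q)*6 = sqrt((-5 - 1*(-1)) - 15)*6 = sqrt((-5 + 1) - 15)*6 = sqrt(-4 - 15)*6 = sqrt(-19)*6 = (I*sqrt(19))*6 = 6*I*sqrt(19)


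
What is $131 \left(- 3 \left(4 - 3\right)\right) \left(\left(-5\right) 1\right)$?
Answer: $1965$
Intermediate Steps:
$131 \left(- 3 \left(4 - 3\right)\right) \left(\left(-5\right) 1\right) = 131 \left(- 3 \cdot 1\right) \left(-5\right) = 131 \left(\left(-1\right) 3\right) \left(-5\right) = 131 \left(-3\right) \left(-5\right) = \left(-393\right) \left(-5\right) = 1965$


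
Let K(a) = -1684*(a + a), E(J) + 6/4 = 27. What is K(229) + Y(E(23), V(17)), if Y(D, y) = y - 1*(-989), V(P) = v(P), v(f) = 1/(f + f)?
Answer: -26189621/34 ≈ -7.7028e+5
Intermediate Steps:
v(f) = 1/(2*f)
V(P) = 1/(2*P)
E(J) = 51/2 (E(J) = -3/2 + 27 = 51/2)
Y(D, y) = 989 + y (Y(D, y) = y + 989 = 989 + y)
K(a) = -3368*a
K(229) + Y(E(23), V(17)) = -3368*229 + (989 + (½)/17) = -771272 + (989 + (½)*(1/17)) = -771272 + (989 + 1/34) = -771272 + 33627/34 = -26189621/34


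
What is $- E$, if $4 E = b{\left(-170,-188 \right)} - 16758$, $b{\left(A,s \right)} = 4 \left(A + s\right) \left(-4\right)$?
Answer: $\frac{5515}{2} \approx 2757.5$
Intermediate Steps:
$b{\left(A,s \right)} = - 16 A - 16 s$ ($b{\left(A,s \right)} = \left(4 A + 4 s\right) \left(-4\right) = - 16 A - 16 s$)
$E = - \frac{5515}{2}$ ($E = \frac{\left(\left(-16\right) \left(-170\right) - -3008\right) - 16758}{4} = \frac{\left(2720 + 3008\right) - 16758}{4} = \frac{5728 - 16758}{4} = \frac{1}{4} \left(-11030\right) = - \frac{5515}{2} \approx -2757.5$)
$- E = \left(-1\right) \left(- \frac{5515}{2}\right) = \frac{5515}{2}$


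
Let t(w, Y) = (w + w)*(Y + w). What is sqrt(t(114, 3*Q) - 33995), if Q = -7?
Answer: I*sqrt(12791) ≈ 113.1*I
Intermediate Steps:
t(w, Y) = 2*w*(Y + w) (t(w, Y) = (2*w)*(Y + w) = 2*w*(Y + w))
sqrt(t(114, 3*Q) - 33995) = sqrt(2*114*(3*(-7) + 114) - 33995) = sqrt(2*114*(-21 + 114) - 33995) = sqrt(2*114*93 - 33995) = sqrt(21204 - 33995) = sqrt(-12791) = I*sqrt(12791)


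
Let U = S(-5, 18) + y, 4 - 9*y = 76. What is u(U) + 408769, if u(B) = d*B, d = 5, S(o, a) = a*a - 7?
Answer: 410314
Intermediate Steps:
y = -8 (y = 4/9 - ⅑*76 = 4/9 - 76/9 = -8)
S(o, a) = -7 + a² (S(o, a) = a² - 7 = -7 + a²)
U = 309 (U = (-7 + 18²) - 8 = (-7 + 324) - 8 = 317 - 8 = 309)
u(B) = 5*B
u(U) + 408769 = 5*309 + 408769 = 1545 + 408769 = 410314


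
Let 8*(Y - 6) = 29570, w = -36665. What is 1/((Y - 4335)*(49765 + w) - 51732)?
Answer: -1/8340757 ≈ -1.1989e-7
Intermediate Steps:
Y = 14809/4 (Y = 6 + (⅛)*29570 = 6 + 14785/4 = 14809/4 ≈ 3702.3)
1/((Y - 4335)*(49765 + w) - 51732) = 1/((14809/4 - 4335)*(49765 - 36665) - 51732) = 1/(-2531/4*13100 - 51732) = 1/(-8289025 - 51732) = 1/(-8340757) = -1/8340757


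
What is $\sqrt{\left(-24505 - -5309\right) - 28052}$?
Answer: $4 i \sqrt{2953} \approx 217.37 i$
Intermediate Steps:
$\sqrt{\left(-24505 - -5309\right) - 28052} = \sqrt{\left(-24505 + 5309\right) - 28052} = \sqrt{-19196 - 28052} = \sqrt{-47248} = 4 i \sqrt{2953}$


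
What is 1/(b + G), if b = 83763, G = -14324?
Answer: 1/69439 ≈ 1.4401e-5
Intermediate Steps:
1/(b + G) = 1/(83763 - 14324) = 1/69439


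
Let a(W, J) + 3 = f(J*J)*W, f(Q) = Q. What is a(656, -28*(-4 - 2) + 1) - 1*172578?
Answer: 18563435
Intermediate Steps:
a(W, J) = -3 + W*J² (a(W, J) = -3 + (J*J)*W = -3 + J²*W = -3 + W*J²)
a(656, -28*(-4 - 2) + 1) - 1*172578 = (-3 + 656*(-28*(-4 - 2) + 1)²) - 1*172578 = (-3 + 656*(-28*(-6) + 1)²) - 172578 = (-3 + 656*(-7*(-24) + 1)²) - 172578 = (-3 + 656*(168 + 1)²) - 172578 = (-3 + 656*169²) - 172578 = (-3 + 656*28561) - 172578 = (-3 + 18736016) - 172578 = 18736013 - 172578 = 18563435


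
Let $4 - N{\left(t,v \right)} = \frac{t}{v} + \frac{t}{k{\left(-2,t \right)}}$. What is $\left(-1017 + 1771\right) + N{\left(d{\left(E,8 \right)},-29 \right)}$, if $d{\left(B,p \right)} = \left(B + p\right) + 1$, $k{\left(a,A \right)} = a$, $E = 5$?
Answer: $\frac{22199}{29} \approx 765.48$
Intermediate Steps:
$d{\left(B,p \right)} = 1 + B + p$
$N{\left(t,v \right)} = 4 + \frac{t}{2} - \frac{t}{v}$ ($N{\left(t,v \right)} = 4 - \left(\frac{t}{v} + \frac{t}{-2}\right) = 4 - \left(\frac{t}{v} + t \left(- \frac{1}{2}\right)\right) = 4 - \left(\frac{t}{v} - \frac{t}{2}\right) = 4 - \left(- \frac{t}{2} + \frac{t}{v}\right) = 4 + \left(\frac{t}{2} - \frac{t}{v}\right) = 4 + \frac{t}{2} - \frac{t}{v}$)
$\left(-1017 + 1771\right) + N{\left(d{\left(E,8 \right)},-29 \right)} = \left(-1017 + 1771\right) + \left(4 + \frac{1 + 5 + 8}{2} - \frac{1 + 5 + 8}{-29}\right) = 754 + \left(4 + \frac{1}{2} \cdot 14 - 14 \left(- \frac{1}{29}\right)\right) = 754 + \left(4 + 7 + \frac{14}{29}\right) = 754 + \frac{333}{29} = \frac{22199}{29}$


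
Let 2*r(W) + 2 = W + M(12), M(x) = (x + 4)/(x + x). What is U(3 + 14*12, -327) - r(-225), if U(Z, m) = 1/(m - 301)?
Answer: 213203/1884 ≈ 113.17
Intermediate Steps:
M(x) = (4 + x)/(2*x) (M(x) = (4 + x)/((2*x)) = (4 + x)*(1/(2*x)) = (4 + x)/(2*x))
U(Z, m) = 1/(-301 + m)
r(W) = -2/3 + W/2 (r(W) = -1 + (W + (1/2)*(4 + 12)/12)/2 = -1 + (W + (1/2)*(1/12)*16)/2 = -1 + (W + 2/3)/2 = -1 + (2/3 + W)/2 = -1 + (1/3 + W/2) = -2/3 + W/2)
U(3 + 14*12, -327) - r(-225) = 1/(-301 - 327) - (-2/3 + (1/2)*(-225)) = 1/(-628) - (-2/3 - 225/2) = -1/628 - 1*(-679/6) = -1/628 + 679/6 = 213203/1884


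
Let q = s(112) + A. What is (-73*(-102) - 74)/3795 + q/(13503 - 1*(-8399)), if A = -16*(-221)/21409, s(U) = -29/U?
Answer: 387152928669497/199301221146720 ≈ 1.9426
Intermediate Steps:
A = 3536/21409 (A = 3536*(1/21409) = 3536/21409 ≈ 0.16516)
q = -224829/2397808 (q = -29/112 + 3536/21409 = -224829/2397808 ≈ -0.093764)
(-73*(-102) - 74)/3795 + q/(13503 - 1*(-8399)) = (-73*(-102) - 74)/3795 - 224829/(2397808*(13503 - 1*(-8399))) = (7446 - 74)*(1/3795) - 224829/(2397808*(13503 + 8399)) = 7372*(1/3795) - 224829/2397808/21902 = 7372/3795 - 224829/2397808*1/21902 = 7372/3795 - 224829/52516790816 = 387152928669497/199301221146720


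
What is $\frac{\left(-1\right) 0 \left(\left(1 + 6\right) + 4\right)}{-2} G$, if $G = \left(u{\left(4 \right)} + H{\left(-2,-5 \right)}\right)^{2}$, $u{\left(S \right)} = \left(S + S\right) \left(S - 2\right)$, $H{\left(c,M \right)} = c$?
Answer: $0$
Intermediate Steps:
$u{\left(S \right)} = 2 S \left(-2 + S\right)$
$G = 196$ ($G = \left(2 \cdot 4 \left(-2 + 4\right) - 2\right)^{2} = \left(2 \cdot 4 \cdot 2 - 2\right)^{2} = \left(16 - 2\right)^{2} = 14^{2} = 196$)
$\frac{\left(-1\right) 0 \left(\left(1 + 6\right) + 4\right)}{-2} G = \frac{\left(-1\right) 0 \left(\left(1 + 6\right) + 4\right)}{-2} \cdot 196 = - 0 \left(7 + 4\right) \left(- \frac{1}{2}\right) 196 = - 0 \cdot 11 \left(- \frac{1}{2}\right) 196 = \left(-1\right) 0 \left(- \frac{1}{2}\right) 196 = 0 \left(- \frac{1}{2}\right) 196 = 0 \cdot 196 = 0$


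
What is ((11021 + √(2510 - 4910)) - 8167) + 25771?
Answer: 28625 + 20*I*√6 ≈ 28625.0 + 48.99*I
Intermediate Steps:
((11021 + √(2510 - 4910)) - 8167) + 25771 = ((11021 + √(-2400)) - 8167) + 25771 = ((11021 + 20*I*√6) - 8167) + 25771 = (2854 + 20*I*√6) + 25771 = 28625 + 20*I*√6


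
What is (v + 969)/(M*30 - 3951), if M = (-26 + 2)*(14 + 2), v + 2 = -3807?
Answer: 2840/15471 ≈ 0.18357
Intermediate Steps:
v = -3809 (v = -2 - 3807 = -3809)
M = -384 (M = -24*16 = -384)
(v + 969)/(M*30 - 3951) = (-3809 + 969)/(-384*30 - 3951) = -2840/(-11520 - 3951) = -2840/(-15471) = -2840*(-1/15471) = 2840/15471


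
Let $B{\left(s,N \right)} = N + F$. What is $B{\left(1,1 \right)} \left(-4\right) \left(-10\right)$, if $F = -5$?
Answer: $-160$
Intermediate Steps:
$B{\left(s,N \right)} = -5 + N$ ($B{\left(s,N \right)} = N - 5 = -5 + N$)
$B{\left(1,1 \right)} \left(-4\right) \left(-10\right) = \left(-5 + 1\right) \left(-4\right) \left(-10\right) = \left(-4\right) \left(-4\right) \left(-10\right) = 16 \left(-10\right) = -160$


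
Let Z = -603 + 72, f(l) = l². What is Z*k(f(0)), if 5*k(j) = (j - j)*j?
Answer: 0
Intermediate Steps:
k(j) = 0 (k(j) = ((j - j)*j)/5 = (0*j)/5 = (⅕)*0 = 0)
Z = -531
Z*k(f(0)) = -531*0 = 0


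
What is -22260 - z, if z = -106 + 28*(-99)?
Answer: -19382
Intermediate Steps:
z = -2878 (z = -106 - 2772 = -2878)
-22260 - z = -22260 - 1*(-2878) = -22260 + 2878 = -19382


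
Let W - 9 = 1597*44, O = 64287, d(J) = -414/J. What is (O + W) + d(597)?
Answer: 26778098/199 ≈ 1.3456e+5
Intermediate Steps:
W = 70277 (W = 9 + 1597*44 = 9 + 70268 = 70277)
(O + W) + d(597) = (64287 + 70277) - 414/597 = 134564 - 414*1/597 = 134564 - 138/199 = 26778098/199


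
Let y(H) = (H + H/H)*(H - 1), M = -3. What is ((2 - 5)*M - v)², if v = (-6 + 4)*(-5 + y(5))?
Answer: 2209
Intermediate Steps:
y(H) = (1 + H)*(-1 + H) (y(H) = (H + 1)*(-1 + H) = (1 + H)*(-1 + H))
v = -38 (v = (-6 + 4)*(-5 + (-1 + 5²)) = -2*(-5 + (-1 + 25)) = -2*(-5 + 24) = -2*19 = -38)
((2 - 5)*M - v)² = ((2 - 5)*(-3) - 1*(-38))² = (-3*(-3) + 38)² = (9 + 38)² = 47² = 2209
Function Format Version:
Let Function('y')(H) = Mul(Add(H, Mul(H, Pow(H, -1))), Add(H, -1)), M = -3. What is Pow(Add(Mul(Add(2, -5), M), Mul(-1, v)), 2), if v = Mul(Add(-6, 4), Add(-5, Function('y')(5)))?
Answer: 2209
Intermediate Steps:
Function('y')(H) = Mul(Add(1, H), Add(-1, H)) (Function('y')(H) = Mul(Add(H, 1), Add(-1, H)) = Mul(Add(1, H), Add(-1, H)))
v = -38 (v = Mul(Add(-6, 4), Add(-5, Add(-1, Pow(5, 2)))) = Mul(-2, Add(-5, Add(-1, 25))) = Mul(-2, Add(-5, 24)) = Mul(-2, 19) = -38)
Pow(Add(Mul(Add(2, -5), M), Mul(-1, v)), 2) = Pow(Add(Mul(Add(2, -5), -3), Mul(-1, -38)), 2) = Pow(Add(Mul(-3, -3), 38), 2) = Pow(Add(9, 38), 2) = Pow(47, 2) = 2209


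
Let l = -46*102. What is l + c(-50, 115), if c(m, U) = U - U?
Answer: -4692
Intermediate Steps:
l = -4692
c(m, U) = 0
l + c(-50, 115) = -4692 + 0 = -4692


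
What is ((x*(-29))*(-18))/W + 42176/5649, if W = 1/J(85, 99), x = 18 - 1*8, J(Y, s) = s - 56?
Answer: 1268016716/5649 ≈ 2.2447e+5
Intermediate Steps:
J(Y, s) = -56 + s
x = 10 (x = 18 - 8 = 10)
W = 1/43 (W = 1/(-56 + 99) = 1/43 ≈ 0.023256)
((x*(-29))*(-18))/W + 42176/5649 = ((10*(-29))*(-18))/(1/43) + 42176/5649 = -290*(-18)*43 + 42176*(1/5649) = 5220*43 + 42176/5649 = 224460 + 42176/5649 = 1268016716/5649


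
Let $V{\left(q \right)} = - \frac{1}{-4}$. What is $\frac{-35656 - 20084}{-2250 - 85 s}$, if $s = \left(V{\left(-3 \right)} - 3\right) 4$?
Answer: $\frac{11148}{263} \approx 42.388$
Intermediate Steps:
$V{\left(q \right)} = \frac{1}{4}$ ($V{\left(q \right)} = \left(-1\right) \left(- \frac{1}{4}\right) = \frac{1}{4}$)
$s = -11$ ($s = \left(\frac{1}{4} - 3\right) 4 = \left(- \frac{11}{4}\right) 4 = -11$)
$\frac{-35656 - 20084}{-2250 - 85 s} = \frac{-35656 - 20084}{-2250 - -935} = - \frac{55740}{-2250 + 935} = - \frac{55740}{-1315} = \left(-55740\right) \left(- \frac{1}{1315}\right) = \frac{11148}{263}$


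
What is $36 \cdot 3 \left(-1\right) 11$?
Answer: $-1188$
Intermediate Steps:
$36 \cdot 3 \left(-1\right) 11 = 36 \left(-3\right) 11 = \left(-108\right) 11 = -1188$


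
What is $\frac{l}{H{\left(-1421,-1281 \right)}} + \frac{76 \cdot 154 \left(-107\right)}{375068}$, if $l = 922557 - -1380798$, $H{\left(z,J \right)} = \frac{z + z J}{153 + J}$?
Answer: $- \frac{6104835474341}{4263773024} \approx -1431.8$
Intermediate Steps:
$H{\left(z,J \right)} = \frac{z + J z}{153 + J}$
$l = 2303355$ ($l = 922557 + 1380798 = 2303355$)
$\frac{l}{H{\left(-1421,-1281 \right)}} + \frac{76 \cdot 154 \left(-107\right)}{375068} = \frac{2303355}{\left(-1421\right) \frac{1}{153 - 1281} \left(1 - 1281\right)} + \frac{76 \cdot 154 \left(-107\right)}{375068} = \frac{2303355}{\left(-1421\right) \frac{1}{-1128} \left(-1280\right)} + 11704 \left(-107\right) \frac{1}{375068} = \frac{2303355}{\left(-1421\right) \left(- \frac{1}{1128}\right) \left(-1280\right)} - \frac{313082}{93767} = \frac{2303355}{- \frac{227360}{141}} - \frac{313082}{93767} = 2303355 \left(- \frac{141}{227360}\right) - \frac{313082}{93767} = - \frac{64954611}{45472} - \frac{313082}{93767} = - \frac{6104835474341}{4263773024}$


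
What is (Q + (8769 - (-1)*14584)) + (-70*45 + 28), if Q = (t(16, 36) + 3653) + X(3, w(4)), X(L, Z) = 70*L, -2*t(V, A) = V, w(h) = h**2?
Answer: 24086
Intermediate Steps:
t(V, A) = -V/2
Q = 3855 (Q = (-1/2*16 + 3653) + 70*3 = (-8 + 3653) + 210 = 3645 + 210 = 3855)
(Q + (8769 - (-1)*14584)) + (-70*45 + 28) = (3855 + (8769 - (-1)*14584)) + (-70*45 + 28) = (3855 + (8769 - 1*(-14584))) + (-3150 + 28) = (3855 + (8769 + 14584)) - 3122 = (3855 + 23353) - 3122 = 27208 - 3122 = 24086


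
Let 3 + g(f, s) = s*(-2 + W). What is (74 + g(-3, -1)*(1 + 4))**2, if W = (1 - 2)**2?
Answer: 4096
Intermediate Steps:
W = 1 (W = (-1)**2 = 1)
g(f, s) = -3 - s (g(f, s) = -3 + s*(-2 + 1) = -3 + s*(-1) = -3 - s)
(74 + g(-3, -1)*(1 + 4))**2 = (74 + (-3 - 1*(-1))*(1 + 4))**2 = (74 + (-3 + 1)*5)**2 = (74 - 2*5)**2 = (74 - 10)**2 = 64**2 = 4096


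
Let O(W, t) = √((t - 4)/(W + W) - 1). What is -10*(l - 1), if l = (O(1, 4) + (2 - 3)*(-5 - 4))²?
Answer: -790 - 180*I ≈ -790.0 - 180.0*I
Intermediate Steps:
O(W, t) = √(-1 + (-4 + t)/(2*W)) (O(W, t) = √((-4 + t)/((2*W)) - 1) = √((-4 + t)*(1/(2*W)) - 1) = √((-4 + t)/(2*W) - 1) = √(-1 + (-4 + t)/(2*W)))
l = (9 + I)² (l = (√2*√((-4 + 4 - 2*1)/1)/2 + (2 - 3)*(-5 - 4))² = (√2*√(1*(-4 + 4 - 2))/2 - 1*(-9))² = (√2*√(1*(-2))/2 + 9)² = (√2*√(-2)/2 + 9)² = (√2*(I*√2)/2 + 9)² = (I + 9)² = (9 + I)² ≈ 80.0 + 18.0*I)
-10*(l - 1) = -10*((9 + I)² - 1) = -10*(-1 + (9 + I)²) = 10 - 10*(9 + I)²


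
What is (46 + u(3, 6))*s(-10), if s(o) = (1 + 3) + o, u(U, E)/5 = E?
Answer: -456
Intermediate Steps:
u(U, E) = 5*E
s(o) = 4 + o
(46 + u(3, 6))*s(-10) = (46 + 5*6)*(4 - 10) = (46 + 30)*(-6) = 76*(-6) = -456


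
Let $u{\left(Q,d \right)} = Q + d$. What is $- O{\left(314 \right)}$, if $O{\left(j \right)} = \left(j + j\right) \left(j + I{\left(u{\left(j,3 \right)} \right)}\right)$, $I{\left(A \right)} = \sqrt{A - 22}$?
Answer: $-197192 - 628 \sqrt{295} \approx -2.0798 \cdot 10^{5}$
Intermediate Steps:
$I{\left(A \right)} = \sqrt{-22 + A}$
$O{\left(j \right)} = 2 j \left(j + \sqrt{-19 + j}\right)$ ($O{\left(j \right)} = \left(j + j\right) \left(j + \sqrt{-22 + \left(j + 3\right)}\right) = 2 j \left(j + \sqrt{-22 + \left(3 + j\right)}\right) = 2 j \left(j + \sqrt{-19 + j}\right)$)
$- O{\left(314 \right)} = - 2 \cdot 314 \left(314 + \sqrt{-19 + 314}\right) = - 2 \cdot 314 \left(314 + \sqrt{295}\right) = - (197192 + 628 \sqrt{295}) = -197192 - 628 \sqrt{295}$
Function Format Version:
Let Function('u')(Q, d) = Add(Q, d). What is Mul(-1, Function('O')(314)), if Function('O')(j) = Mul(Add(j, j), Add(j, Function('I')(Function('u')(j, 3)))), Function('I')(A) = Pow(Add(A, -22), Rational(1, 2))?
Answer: Add(-197192, Mul(-628, Pow(295, Rational(1, 2)))) ≈ -2.0798e+5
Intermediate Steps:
Function('I')(A) = Pow(Add(-22, A), Rational(1, 2))
Function('O')(j) = Mul(2, j, Add(j, Pow(Add(-19, j), Rational(1, 2)))) (Function('O')(j) = Mul(Add(j, j), Add(j, Pow(Add(-22, Add(j, 3)), Rational(1, 2)))) = Mul(Mul(2, j), Add(j, Pow(Add(-22, Add(3, j)), Rational(1, 2)))) = Mul(Mul(2, j), Add(j, Pow(Add(-19, j), Rational(1, 2)))) = Mul(2, j, Add(j, Pow(Add(-19, j), Rational(1, 2)))))
Mul(-1, Function('O')(314)) = Mul(-1, Mul(2, 314, Add(314, Pow(Add(-19, 314), Rational(1, 2))))) = Mul(-1, Mul(2, 314, Add(314, Pow(295, Rational(1, 2))))) = Mul(-1, Add(197192, Mul(628, Pow(295, Rational(1, 2))))) = Add(-197192, Mul(-628, Pow(295, Rational(1, 2))))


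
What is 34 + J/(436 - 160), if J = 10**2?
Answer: 2371/69 ≈ 34.362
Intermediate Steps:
J = 100
34 + J/(436 - 160) = 34 + 100/(436 - 160) = 34 + 100/276 = 34 + (1/276)*100 = 34 + 25/69 = 2371/69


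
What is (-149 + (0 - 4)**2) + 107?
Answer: -26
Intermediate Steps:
(-149 + (0 - 4)**2) + 107 = (-149 + (-4)**2) + 107 = (-149 + 16) + 107 = -133 + 107 = -26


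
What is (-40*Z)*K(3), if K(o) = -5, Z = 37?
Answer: 7400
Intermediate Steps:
(-40*Z)*K(3) = -40*37*(-5) = -1480*(-5) = 7400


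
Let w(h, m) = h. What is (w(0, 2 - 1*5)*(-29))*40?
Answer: 0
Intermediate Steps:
(w(0, 2 - 1*5)*(-29))*40 = (0*(-29))*40 = 0*40 = 0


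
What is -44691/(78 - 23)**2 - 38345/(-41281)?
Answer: -1728895546/124875025 ≈ -13.845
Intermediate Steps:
-44691/(78 - 23)**2 - 38345/(-41281) = -44691/(55**2) - 38345*(-1/41281) = -44691/3025 + 38345/41281 = -1728895546/124875025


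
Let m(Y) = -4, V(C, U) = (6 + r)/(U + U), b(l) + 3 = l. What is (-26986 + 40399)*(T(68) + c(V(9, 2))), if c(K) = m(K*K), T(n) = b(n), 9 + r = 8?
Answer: 818193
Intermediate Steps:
r = -1 (r = -9 + 8 = -1)
b(l) = -3 + l
V(C, U) = 5/(2*U) (V(C, U) = (6 - 1)/(U + U) = 5/((2*U)) = 5*(1/(2*U)) = 5/(2*U))
T(n) = -3 + n
c(K) = -4
(-26986 + 40399)*(T(68) + c(V(9, 2))) = (-26986 + 40399)*((-3 + 68) - 4) = 13413*(65 - 4) = 13413*61 = 818193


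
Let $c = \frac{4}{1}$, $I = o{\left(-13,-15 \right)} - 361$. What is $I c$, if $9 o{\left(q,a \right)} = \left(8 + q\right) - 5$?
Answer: $- \frac{13036}{9} \approx -1448.4$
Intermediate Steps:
$o{\left(q,a \right)} = \frac{1}{3} + \frac{q}{9}$ ($o{\left(q,a \right)} = \frac{\left(8 + q\right) - 5}{9} = \frac{3 + q}{9} = \frac{1}{3} + \frac{q}{9}$)
$I = - \frac{3259}{9}$ ($I = \left(\frac{1}{3} + \frac{1}{9} \left(-13\right)\right) - 361 = \left(\frac{1}{3} - \frac{13}{9}\right) - 361 = - \frac{10}{9} - 361 = - \frac{3259}{9} \approx -362.11$)
$c = 4$ ($c = 4 \cdot 1 = 4$)
$I c = \left(- \frac{3259}{9}\right) 4 = - \frac{13036}{9}$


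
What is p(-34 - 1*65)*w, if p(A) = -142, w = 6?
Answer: -852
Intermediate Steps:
p(-34 - 1*65)*w = -142*6 = -852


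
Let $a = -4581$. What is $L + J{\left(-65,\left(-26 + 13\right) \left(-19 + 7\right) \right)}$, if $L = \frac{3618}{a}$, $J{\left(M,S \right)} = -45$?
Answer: $- \frac{23307}{509} \approx -45.79$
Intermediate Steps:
$L = - \frac{402}{509}$ ($L = \frac{3618}{-4581} = 3618 \left(- \frac{1}{4581}\right) = - \frac{402}{509} \approx -0.78978$)
$L + J{\left(-65,\left(-26 + 13\right) \left(-19 + 7\right) \right)} = - \frac{402}{509} - 45 = - \frac{23307}{509}$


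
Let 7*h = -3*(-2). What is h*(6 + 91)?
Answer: 582/7 ≈ 83.143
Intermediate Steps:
h = 6/7 (h = (-3*(-2))/7 = (1/7)*6 = 6/7 ≈ 0.85714)
h*(6 + 91) = 6*(6 + 91)/7 = (6/7)*97 = 582/7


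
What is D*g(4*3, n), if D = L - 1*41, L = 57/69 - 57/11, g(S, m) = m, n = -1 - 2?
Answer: 34425/253 ≈ 136.07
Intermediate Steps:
n = -3
L = -1102/253 (L = 57*(1/69) - 57*1/11 = 19/23 - 57/11 = -1102/253 ≈ -4.3557)
D = -11475/253 (D = -1102/253 - 1*41 = -1102/253 - 41 = -11475/253 ≈ -45.356)
D*g(4*3, n) = -11475/253*(-3) = 34425/253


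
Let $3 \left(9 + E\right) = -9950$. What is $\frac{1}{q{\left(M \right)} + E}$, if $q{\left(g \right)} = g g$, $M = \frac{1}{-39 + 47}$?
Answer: $- \frac{192}{638525} \approx -0.00030069$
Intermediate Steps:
$E = - \frac{9977}{3}$ ($E = -9 + \frac{1}{3} \left(-9950\right) = -9 - \frac{9950}{3} = - \frac{9977}{3} \approx -3325.7$)
$M = \frac{1}{8} \approx 0.125$
$q{\left(g \right)} = g^{2}$
$\frac{1}{q{\left(M \right)} + E} = \frac{1}{\left(\frac{1}{8}\right)^{2} - \frac{9977}{3}} = \frac{1}{\frac{1}{64} - \frac{9977}{3}} = \frac{1}{- \frac{638525}{192}} = - \frac{192}{638525}$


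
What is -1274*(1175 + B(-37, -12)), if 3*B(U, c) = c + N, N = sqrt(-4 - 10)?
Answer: -1491854 - 1274*I*sqrt(14)/3 ≈ -1.4919e+6 - 1589.0*I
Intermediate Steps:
N = I*sqrt(14) (N = sqrt(-14) = I*sqrt(14) ≈ 3.7417*I)
B(U, c) = c/3 + I*sqrt(14)/3 (B(U, c) = (c + I*sqrt(14))/3 = c/3 + I*sqrt(14)/3)
-1274*(1175 + B(-37, -12)) = -1274*(1175 + ((1/3)*(-12) + I*sqrt(14)/3)) = -1274*(1175 + (-4 + I*sqrt(14)/3)) = -1274*(1171 + I*sqrt(14)/3) = -1491854 - 1274*I*sqrt(14)/3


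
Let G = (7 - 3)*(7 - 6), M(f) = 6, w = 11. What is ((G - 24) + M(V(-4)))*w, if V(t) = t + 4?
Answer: -154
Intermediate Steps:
V(t) = 4 + t
G = 4 (G = 4*1 = 4)
((G - 24) + M(V(-4)))*w = ((4 - 24) + 6)*11 = (-20 + 6)*11 = -14*11 = -154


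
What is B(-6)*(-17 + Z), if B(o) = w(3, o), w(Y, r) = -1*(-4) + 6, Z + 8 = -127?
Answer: -1520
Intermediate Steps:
Z = -135 (Z = -8 - 127 = -135)
w(Y, r) = 10 (w(Y, r) = 4 + 6 = 10)
B(o) = 10
B(-6)*(-17 + Z) = 10*(-17 - 135) = 10*(-152) = -1520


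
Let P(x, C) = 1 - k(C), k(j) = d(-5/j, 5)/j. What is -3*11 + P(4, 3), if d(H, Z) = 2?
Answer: -98/3 ≈ -32.667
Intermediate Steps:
k(j) = 2/j
P(x, C) = 1 - 2/C
-3*11 + P(4, 3) = -3*11 + (-2 + 3)/3 = -33 + (⅓)*1 = -33 + ⅓ = -98/3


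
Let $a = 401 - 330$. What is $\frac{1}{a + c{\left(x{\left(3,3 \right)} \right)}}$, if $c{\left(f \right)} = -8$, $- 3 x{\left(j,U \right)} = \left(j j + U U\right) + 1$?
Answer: $\frac{1}{63} \approx 0.015873$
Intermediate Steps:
$x{\left(j,U \right)} = - \frac{1}{3} - \frac{U^{2}}{3} - \frac{j^{2}}{3}$ ($x{\left(j,U \right)} = - \frac{\left(j j + U U\right) + 1}{3} = - \frac{\left(j^{2} + U^{2}\right) + 1}{3} = - \frac{\left(U^{2} + j^{2}\right) + 1}{3} = - \frac{1 + U^{2} + j^{2}}{3} = - \frac{1}{3} - \frac{U^{2}}{3} - \frac{j^{2}}{3}$)
$a = 71$ ($a = 401 - 330 = 71$)
$\frac{1}{a + c{\left(x{\left(3,3 \right)} \right)}} = \frac{1}{71 - 8} = \frac{1}{63}$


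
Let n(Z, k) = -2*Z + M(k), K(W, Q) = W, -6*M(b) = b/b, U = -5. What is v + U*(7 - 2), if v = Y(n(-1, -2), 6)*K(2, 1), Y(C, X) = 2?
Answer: -21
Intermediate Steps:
M(b) = -⅙ (M(b) = -b/(6*b) = -⅙*1 = -⅙)
n(Z, k) = -⅙ - 2*Z (n(Z, k) = -2*Z - ⅙ = -⅙ - 2*Z)
v = 4 (v = 2*2 = 4)
v + U*(7 - 2) = 4 - 5*(7 - 2) = 4 - 5*5 = 4 - 25 = -21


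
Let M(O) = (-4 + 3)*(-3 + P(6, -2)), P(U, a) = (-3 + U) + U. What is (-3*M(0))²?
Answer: 324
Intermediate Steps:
P(U, a) = -3 + 2*U
M(O) = -6 (M(O) = (-4 + 3)*(-3 + (-3 + 2*6)) = -(-3 + (-3 + 12)) = -(-3 + 9) = -1*6 = -6)
(-3*M(0))² = (-3*(-6))² = 18² = 324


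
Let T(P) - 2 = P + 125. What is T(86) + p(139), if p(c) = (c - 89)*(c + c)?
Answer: 14113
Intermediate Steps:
T(P) = 127 + P (T(P) = 2 + (P + 125) = 2 + (125 + P) = 127 + P)
p(c) = 2*c*(-89 + c) (p(c) = (-89 + c)*(2*c) = 2*c*(-89 + c))
T(86) + p(139) = (127 + 86) + 2*139*(-89 + 139) = 213 + 2*139*50 = 213 + 13900 = 14113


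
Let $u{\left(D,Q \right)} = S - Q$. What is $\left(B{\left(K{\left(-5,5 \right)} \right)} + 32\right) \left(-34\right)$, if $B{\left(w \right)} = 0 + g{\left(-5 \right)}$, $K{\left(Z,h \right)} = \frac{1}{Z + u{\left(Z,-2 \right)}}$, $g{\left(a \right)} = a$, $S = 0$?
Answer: $-918$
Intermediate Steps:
$u{\left(D,Q \right)} = - Q$ ($u{\left(D,Q \right)} = 0 - Q = - Q$)
$K{\left(Z,h \right)} = \frac{1}{2 + Z}$ ($K{\left(Z,h \right)} = \frac{1}{Z - -2} = \frac{1}{Z + 2} = \frac{1}{2 + Z}$)
$B{\left(w \right)} = -5$ ($B{\left(w \right)} = 0 - 5 = -5$)
$\left(B{\left(K{\left(-5,5 \right)} \right)} + 32\right) \left(-34\right) = \left(-5 + 32\right) \left(-34\right) = 27 \left(-34\right) = -918$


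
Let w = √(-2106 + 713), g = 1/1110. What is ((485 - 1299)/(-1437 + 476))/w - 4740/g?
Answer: -5261400 - 814*I*√1393/1338673 ≈ -5.2614e+6 - 0.022695*I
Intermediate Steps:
g = 1/1110 ≈ 0.00090090
w = I*√1393 (w = √(-1393) = I*√1393 ≈ 37.323*I)
((485 - 1299)/(-1437 + 476))/w - 4740/g = ((485 - 1299)/(-1437 + 476))/((I*√1393)) - 4740/1/1110 = (-814/(-961))*(-I*√1393/1393) - 4740*1110 = (-814*(-1/961))*(-I*√1393/1393) - 5261400 = 814*(-I*√1393/1393)/961 - 5261400 = -814*I*√1393/1338673 - 5261400 = -5261400 - 814*I*√1393/1338673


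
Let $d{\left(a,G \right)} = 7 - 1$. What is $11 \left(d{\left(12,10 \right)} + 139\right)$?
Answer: $1595$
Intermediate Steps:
$d{\left(a,G \right)} = 6$
$11 \left(d{\left(12,10 \right)} + 139\right) = 11 \left(6 + 139\right) = 11 \cdot 145 = 1595$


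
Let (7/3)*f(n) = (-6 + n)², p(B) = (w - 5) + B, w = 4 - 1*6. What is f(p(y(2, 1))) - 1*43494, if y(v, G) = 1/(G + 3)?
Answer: -4863525/112 ≈ -43424.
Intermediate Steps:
w = -2 (w = 4 - 6 = -2)
y(v, G) = 1/(3 + G)
p(B) = -7 + B (p(B) = (-2 - 5) + B = -7 + B)
f(n) = 3*(-6 + n)²/7
f(p(y(2, 1))) - 1*43494 = 3*(-6 + (-7 + 1/(3 + 1)))²/7 - 1*43494 = 3*(-6 + (-7 + 1/4))²/7 - 43494 = 3*(-6 + (-7 + ¼))²/7 - 43494 = 3*(-6 - 27/4)²/7 - 43494 = 3*(-51/4)²/7 - 43494 = (3/7)*(2601/16) - 43494 = 7803/112 - 43494 = -4863525/112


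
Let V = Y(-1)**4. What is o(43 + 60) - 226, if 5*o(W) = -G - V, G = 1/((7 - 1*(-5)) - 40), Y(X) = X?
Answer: -31667/140 ≈ -226.19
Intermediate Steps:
V = 1 (V = (-1)**4 = 1)
G = -1/28 (G = 1/((7 + 5) - 40) = 1/(12 - 40) = 1/(-28) = -1/28 ≈ -0.035714)
o(W) = -27/140 (o(W) = (-1*(-1/28) - 1*1)/5 = (1/28 - 1)/5 = (1/5)*(-27/28) = -27/140)
o(43 + 60) - 226 = -27/140 - 226 = -31667/140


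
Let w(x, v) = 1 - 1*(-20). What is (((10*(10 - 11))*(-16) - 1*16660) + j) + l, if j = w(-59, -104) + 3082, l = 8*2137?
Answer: 3699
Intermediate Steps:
w(x, v) = 21 (w(x, v) = 1 + 20 = 21)
l = 17096
j = 3103 (j = 21 + 3082 = 3103)
(((10*(10 - 11))*(-16) - 1*16660) + j) + l = (((10*(10 - 11))*(-16) - 1*16660) + 3103) + 17096 = (((10*(-1))*(-16) - 16660) + 3103) + 17096 = ((-10*(-16) - 16660) + 3103) + 17096 = ((160 - 16660) + 3103) + 17096 = (-16500 + 3103) + 17096 = -13397 + 17096 = 3699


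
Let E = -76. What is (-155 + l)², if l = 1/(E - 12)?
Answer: 186076881/7744 ≈ 24029.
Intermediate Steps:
l = -1/88 (l = 1/(-76 - 12) = 1/(-88) = -1/88 ≈ -0.011364)
(-155 + l)² = (-155 - 1/88)² = (-13641/88)² = 186076881/7744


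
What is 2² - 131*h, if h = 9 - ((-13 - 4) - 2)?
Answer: -3664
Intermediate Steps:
h = 28 (h = 9 - (-17 - 2) = 9 - 1*(-19) = 9 + 19 = 28)
2² - 131*h = 2² - 131*28 = 4 - 3668 = -3664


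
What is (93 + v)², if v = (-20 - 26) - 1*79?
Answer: 1024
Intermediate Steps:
v = -125 (v = -46 - 79 = -125)
(93 + v)² = (93 - 125)² = (-32)² = 1024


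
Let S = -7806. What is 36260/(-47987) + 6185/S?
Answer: -579845155/374586522 ≈ -1.5480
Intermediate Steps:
36260/(-47987) + 6185/S = 36260/(-47987) + 6185/(-7806) = 36260*(-1/47987) + 6185*(-1/7806) = -36260/47987 - 6185/7806 = -579845155/374586522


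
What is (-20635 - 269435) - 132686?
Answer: -422756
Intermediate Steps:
(-20635 - 269435) - 132686 = -290070 - 132686 = -422756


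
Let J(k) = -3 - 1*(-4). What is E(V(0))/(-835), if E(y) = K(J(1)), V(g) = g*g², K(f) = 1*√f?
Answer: -1/835 ≈ -0.0011976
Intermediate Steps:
J(k) = 1 (J(k) = -3 + 4 = 1)
K(f) = √f
V(g) = g³
E(y) = 1 (E(y) = √1 = 1)
E(V(0))/(-835) = 1/(-835) = 1*(-1/835) = -1/835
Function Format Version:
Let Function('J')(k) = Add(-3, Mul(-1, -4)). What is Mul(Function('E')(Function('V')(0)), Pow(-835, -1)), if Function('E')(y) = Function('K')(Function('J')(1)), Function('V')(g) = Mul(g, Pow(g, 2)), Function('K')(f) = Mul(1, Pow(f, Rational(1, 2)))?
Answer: Rational(-1, 835) ≈ -0.0011976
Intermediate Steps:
Function('J')(k) = 1 (Function('J')(k) = Add(-3, 4) = 1)
Function('K')(f) = Pow(f, Rational(1, 2))
Function('V')(g) = Pow(g, 3)
Function('E')(y) = 1 (Function('E')(y) = Pow(1, Rational(1, 2)) = 1)
Mul(Function('E')(Function('V')(0)), Pow(-835, -1)) = Mul(1, Pow(-835, -1)) = Mul(1, Rational(-1, 835)) = Rational(-1, 835)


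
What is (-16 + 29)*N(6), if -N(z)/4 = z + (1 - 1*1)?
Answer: -312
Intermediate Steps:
N(z) = -4*z (N(z) = -4*(z + (1 - 1*1)) = -4*(z + (1 - 1)) = -4*(z + 0) = -4*z)
(-16 + 29)*N(6) = (-16 + 29)*(-4*6) = 13*(-24) = -312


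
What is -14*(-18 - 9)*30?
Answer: 11340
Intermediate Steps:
-14*(-18 - 9)*30 = -14*(-27)*30 = 378*30 = 11340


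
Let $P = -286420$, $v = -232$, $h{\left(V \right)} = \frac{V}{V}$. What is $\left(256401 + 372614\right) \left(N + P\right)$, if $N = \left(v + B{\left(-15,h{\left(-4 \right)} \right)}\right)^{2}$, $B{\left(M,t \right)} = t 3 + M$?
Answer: $-142713439260$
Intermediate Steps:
$h{\left(V \right)} = 1$
$B{\left(M,t \right)} = M + 3 t$ ($B{\left(M,t \right)} = 3 t + M = M + 3 t$)
$N = 59536$ ($N = \left(-232 + \left(-15 + 3 \cdot 1\right)\right)^{2} = \left(-232 + \left(-15 + 3\right)\right)^{2} = \left(-232 - 12\right)^{2} = \left(-244\right)^{2} = 59536$)
$\left(256401 + 372614\right) \left(N + P\right) = \left(256401 + 372614\right) \left(59536 - 286420\right) = 629015 \left(-226884\right) = -142713439260$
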